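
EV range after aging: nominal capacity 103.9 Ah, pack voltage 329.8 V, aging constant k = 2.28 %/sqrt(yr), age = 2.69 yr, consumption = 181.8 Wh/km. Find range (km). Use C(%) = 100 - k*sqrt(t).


Step 1: capacity retention = 100 - 2.28 * sqrt(2.69) = 100 - 2.28 * 1.6401 = 96.261%
Step 2: C_now = 103.9 * 96.261/100 = 100.02 Ah
Step 3: E_pack = V * C_now = 329.8 * 100.02 = 32987 Wh
Step 4: range = E_pack / consumption = 32987 / 181.8 = 181.4 km

181.4 km


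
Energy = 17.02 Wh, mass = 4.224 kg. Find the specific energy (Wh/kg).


ED = E / m = 17.02 / 4.224 = 4.029 Wh/kg

4.029 Wh/kg


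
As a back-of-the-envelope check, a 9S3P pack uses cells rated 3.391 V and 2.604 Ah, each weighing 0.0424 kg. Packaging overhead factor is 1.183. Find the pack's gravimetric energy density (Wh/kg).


Step 1: V_pack = 9 * 3.391 = 30.519 V
Step 2: C_pack = 3 * 2.604 = 7.812 Ah
Step 3: E_pack = V_pack * C_pack = 30.519 * 7.812 = 238.41 Wh
Step 4: m_pack = 9 * 3 * 0.0424 * 1.183 = 1.3543 kg
Step 5: ED = E_pack / m_pack = 238.41 / 1.3543 = 176.0 Wh/kg

176.0 Wh/kg


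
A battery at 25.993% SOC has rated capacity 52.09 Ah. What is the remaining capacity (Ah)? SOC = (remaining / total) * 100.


remaining = SOC / 100 * total = 25.993 / 100 * 52.09 = 13.54 Ah

13.54 Ah


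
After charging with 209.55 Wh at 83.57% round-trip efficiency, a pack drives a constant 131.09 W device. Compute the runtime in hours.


Step 1: E_discharge = eta/100 * E_charge = 83.57/100 * 209.55 = 175.12 Wh
Step 2: t = E_discharge / P = 175.12 / 131.09 = 1.336 hr

1.336 hr


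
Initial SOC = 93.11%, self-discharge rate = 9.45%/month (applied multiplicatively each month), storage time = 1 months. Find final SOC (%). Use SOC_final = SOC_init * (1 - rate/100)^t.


decay = (1 - 9.45/100)^1 = 0.9055
SOC_final = 93.11 * 0.9055 = 84.31%

84.31%


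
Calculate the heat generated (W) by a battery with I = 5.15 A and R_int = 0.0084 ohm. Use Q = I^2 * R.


Q = I^2 * R = 5.15^2 * 0.0084 = 0.2228 W

0.2228 W


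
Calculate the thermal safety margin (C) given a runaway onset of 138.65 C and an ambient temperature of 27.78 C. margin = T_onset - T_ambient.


Safety margin = 138.65 C - 27.78 C = 110.87 C

110.87 C


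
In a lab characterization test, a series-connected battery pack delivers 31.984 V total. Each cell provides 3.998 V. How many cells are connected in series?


n = V_pack / V_cell = 31.984 / 3.998 = 8

8


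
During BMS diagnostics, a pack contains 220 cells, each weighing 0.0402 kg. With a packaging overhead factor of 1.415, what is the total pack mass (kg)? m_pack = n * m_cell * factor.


Cell mass sum = 220 * 0.0402 = 8.844 kg
With overhead 1.415: m_pack = 8.844 * 1.415 = 12.51 kg

12.51 kg


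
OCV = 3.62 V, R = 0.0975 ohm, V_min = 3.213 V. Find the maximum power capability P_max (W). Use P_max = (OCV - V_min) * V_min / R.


P_max = (OCV - V_min) * V_min / R = (3.62 - 3.213) * 3.213 / 0.0975 = 0.407 * 3.213 / 0.0975 = 13.41 W

13.41 W


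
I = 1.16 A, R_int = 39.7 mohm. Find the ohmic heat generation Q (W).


Convert: R = 39.7 mohm = 0.0397 ohm
Q = I^2 * R = 1.16^2 * 0.0397 = 0.05342 W

0.05342 W


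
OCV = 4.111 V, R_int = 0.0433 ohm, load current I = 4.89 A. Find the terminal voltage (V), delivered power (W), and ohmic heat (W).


Step 1: V_terminal = OCV - I*R = 4.111 - 4.89 * 0.0433 = 3.8993 V
Step 2: P_out = V_terminal * I = 3.8993 * 4.89 = 19.07 W
Step 3: Q = I^2 * R = 4.89^2 * 0.0433 = 1.035 W

V=3.8993 V, P=19.07 W, Q=1.035 W


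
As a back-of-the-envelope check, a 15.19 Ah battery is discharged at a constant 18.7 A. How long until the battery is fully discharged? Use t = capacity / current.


t = capacity / current = 15.19 / 18.7 = 0.8123 hr

0.8123 hr


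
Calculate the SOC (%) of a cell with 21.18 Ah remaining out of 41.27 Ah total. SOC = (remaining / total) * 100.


SOC = (remaining / total) * 100 = (21.18 / 41.27) * 100 = 51.32%

51.32%


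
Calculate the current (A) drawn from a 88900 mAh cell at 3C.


Convert: capacity = 88900 mAh = 88.9 Ah
At 3C: I = 3 * 88.9 Ah = 266.7 A

266.7 A


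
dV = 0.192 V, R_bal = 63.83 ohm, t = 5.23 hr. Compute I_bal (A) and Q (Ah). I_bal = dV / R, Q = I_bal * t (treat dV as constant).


I_bal = dV / R = 0.192 / 63.83 = 0.003008 A
Q = I_bal * t = 0.003008 * 5.23 = 0.01573 Ah

I=0.003008 A, Q=0.01573 Ah


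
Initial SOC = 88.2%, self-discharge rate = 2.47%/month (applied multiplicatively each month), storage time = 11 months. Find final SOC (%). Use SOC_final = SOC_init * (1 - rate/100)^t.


decay = (1 - 2.47/100)^11 = 0.75949
SOC_final = 88.2 * 0.75949 = 66.99%

66.99%


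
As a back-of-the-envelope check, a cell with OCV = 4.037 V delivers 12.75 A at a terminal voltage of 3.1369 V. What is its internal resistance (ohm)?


R = (OCV - V) / I = (4.037 - 3.1369) / 12.75 = 0.07060 ohm

0.07060 ohm


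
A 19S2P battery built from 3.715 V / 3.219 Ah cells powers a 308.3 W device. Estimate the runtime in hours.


Step 1: E_pack = Ns * V_cell * Np * C_cell = 19 * 3.715 * 2 * 3.219 = 454.43 Wh
Step 2: t = E_pack / P = 454.43 / 308.3 = 1.474 hr

1.474 hr


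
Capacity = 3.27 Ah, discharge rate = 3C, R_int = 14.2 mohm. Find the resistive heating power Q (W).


Convert: R = 14.2 mohm = 0.0142 ohm
Step 1: I = C_rate * capacity = 3 * 3.27 = 9.81 A
Step 2: Q = I^2 * R = 9.81^2 * 0.0142 = 96.236 * 0.0142 = 1.367 W

1.367 W


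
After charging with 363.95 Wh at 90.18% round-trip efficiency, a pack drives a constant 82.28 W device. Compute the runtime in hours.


Step 1: E_discharge = eta/100 * E_charge = 90.18/100 * 363.95 = 328.21 Wh
Step 2: t = E_discharge / P = 328.21 / 82.28 = 3.989 hr

3.989 hr


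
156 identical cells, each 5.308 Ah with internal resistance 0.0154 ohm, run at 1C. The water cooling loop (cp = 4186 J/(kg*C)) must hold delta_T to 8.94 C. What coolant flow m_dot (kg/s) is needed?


Step 1: I = 1 * 5.308 = 5.308 A
Step 2: Q_cell = I^2 * R = 5.308^2 * 0.0154 = 0.43389 W
Step 3: Q_total = 156 * 0.43389 = 67.687 W
Step 4: m_dot = Q_total / (cp * dT) = 67.687 / (4186 * 8.94) = 0.001809 kg/s

0.001809 kg/s


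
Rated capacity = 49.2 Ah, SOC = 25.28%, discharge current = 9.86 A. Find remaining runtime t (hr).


Step 1: remaining = SOC/100 * C_total = 25.28/100 * 49.2 = 12.438 Ah
Step 2: t = remaining / I = 12.438 / 9.86 = 1.261 hr

1.261 hr


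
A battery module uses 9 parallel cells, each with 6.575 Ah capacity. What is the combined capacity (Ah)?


Parallel capacities add: 9 * 6.575 Ah = 59.175 Ah

59.175 Ah


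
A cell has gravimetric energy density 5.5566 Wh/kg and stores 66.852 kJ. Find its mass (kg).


Convert: E = 66.852 kJ = 18.57 Wh
m = E / ED = 18.57 / 5.5566 = 3.342 kg

3.342 kg


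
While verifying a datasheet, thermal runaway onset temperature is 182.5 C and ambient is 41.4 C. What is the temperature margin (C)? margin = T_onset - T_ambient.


Safety margin = 182.5 C - 41.4 C = 141.1 C

141.1 C


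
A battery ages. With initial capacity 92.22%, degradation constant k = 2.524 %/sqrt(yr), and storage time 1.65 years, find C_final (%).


Step 1: sqrt(1.65 yr) = 1.2845
Step 2: drop = 2.524 * 1.2845 = 3.2421
Step 3: C_final = 92.22 - 3.2421 = 88.98%

88.98%


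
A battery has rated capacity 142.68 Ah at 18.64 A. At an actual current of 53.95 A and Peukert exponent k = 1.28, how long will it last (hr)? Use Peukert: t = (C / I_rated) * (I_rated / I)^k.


Step 1: t_rated = C / I_rated = 142.68 / 18.64 = 7.6545 hr
Step 2: ratio = 18.64 / 53.95 = 0.34551
Step 3: ratio^k = 0.34551^1.28 = 0.25658
Step 4: t = t_rated * ratio^k = 7.6545 * 0.25658 = 1.964 hr

1.964 hr


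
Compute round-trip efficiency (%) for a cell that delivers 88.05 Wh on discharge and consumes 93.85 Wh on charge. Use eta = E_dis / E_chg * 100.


Round-trip efficiency = 88.05/93.85 * 100% = 93.82%

93.82%


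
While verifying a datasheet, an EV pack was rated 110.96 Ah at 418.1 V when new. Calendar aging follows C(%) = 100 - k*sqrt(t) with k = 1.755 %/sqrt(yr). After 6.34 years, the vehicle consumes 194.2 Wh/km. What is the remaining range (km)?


Step 1: capacity retention = 100 - 1.755 * sqrt(6.34) = 100 - 1.755 * 2.5179 = 95.581%
Step 2: C_now = 110.96 * 95.581/100 = 106.06 Ah
Step 3: E_pack = V * C_now = 418.1 * 106.06 = 44344 Wh
Step 4: range = E_pack / consumption = 44344 / 194.2 = 228.3 km

228.3 km


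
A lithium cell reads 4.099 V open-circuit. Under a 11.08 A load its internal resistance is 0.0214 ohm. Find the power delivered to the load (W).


Step 1: V_terminal = OCV - I*R = 4.099 - 11.08 * 0.0214 = 3.8619 V
Step 2: P_out = V_terminal * I = 3.8619 * 11.08 = 42.79 W

42.79 W


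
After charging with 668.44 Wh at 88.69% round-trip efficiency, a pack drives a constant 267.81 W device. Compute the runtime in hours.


Step 1: E_discharge = eta/100 * E_charge = 88.69/100 * 668.44 = 592.84 Wh
Step 2: t = E_discharge / P = 592.84 / 267.81 = 2.214 hr

2.214 hr


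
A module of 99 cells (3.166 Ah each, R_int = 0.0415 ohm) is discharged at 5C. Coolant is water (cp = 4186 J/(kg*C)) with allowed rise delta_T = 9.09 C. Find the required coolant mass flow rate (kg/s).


Step 1: I = 5 * 3.166 = 15.83 A
Step 2: Q_cell = I^2 * R = 15.83^2 * 0.0415 = 10.399 W
Step 3: Q_total = 99 * 10.399 = 1029.5 W
Step 4: m_dot = Q_total / (cp * dT) = 1029.5 / (4186 * 9.09) = 0.02706 kg/s

0.02706 kg/s


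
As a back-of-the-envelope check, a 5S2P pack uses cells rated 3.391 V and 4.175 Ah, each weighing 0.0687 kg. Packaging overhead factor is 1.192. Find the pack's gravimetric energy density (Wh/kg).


Step 1: V_pack = 5 * 3.391 = 16.955 V
Step 2: C_pack = 2 * 4.175 = 8.35 Ah
Step 3: E_pack = V_pack * C_pack = 16.955 * 8.35 = 141.57 Wh
Step 4: m_pack = 5 * 2 * 0.0687 * 1.192 = 0.8189 kg
Step 5: ED = E_pack / m_pack = 141.57 / 0.8189 = 172.9 Wh/kg

172.9 Wh/kg


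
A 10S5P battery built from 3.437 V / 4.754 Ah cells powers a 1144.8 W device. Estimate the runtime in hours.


Step 1: E_pack = Ns * V_cell * Np * C_cell = 10 * 3.437 * 5 * 4.754 = 816.97 Wh
Step 2: t = E_pack / P = 816.97 / 1144.8 = 0.7136 hr

0.7136 hr


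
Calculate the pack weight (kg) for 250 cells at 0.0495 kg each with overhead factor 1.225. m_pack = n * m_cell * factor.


Cell mass sum = 250 * 0.0495 = 12.375 kg
With overhead 1.225: m_pack = 12.375 * 1.225 = 15.16 kg

15.16 kg


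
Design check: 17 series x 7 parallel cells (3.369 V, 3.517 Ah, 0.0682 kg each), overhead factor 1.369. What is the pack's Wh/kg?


Step 1: V_pack = 17 * 3.369 = 57.273 V
Step 2: C_pack = 7 * 3.517 = 24.619 Ah
Step 3: E_pack = V_pack * C_pack = 57.273 * 24.619 = 1410 Wh
Step 4: m_pack = 17 * 7 * 0.0682 * 1.369 = 11.111 kg
Step 5: ED = E_pack / m_pack = 1410 / 11.111 = 126.9 Wh/kg

126.9 Wh/kg


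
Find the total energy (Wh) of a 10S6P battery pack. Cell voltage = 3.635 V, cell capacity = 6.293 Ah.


V_pack = 10 * 3.635 = 36.35 V
C_pack = 6 * 6.293 = 37.758 Ah
E = V_pack * C_pack = 36.35 * 37.758 = 1373 Wh

1373 Wh


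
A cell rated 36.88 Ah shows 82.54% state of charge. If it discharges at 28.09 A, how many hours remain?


Step 1: remaining = SOC/100 * C_total = 82.54/100 * 36.88 = 30.441 Ah
Step 2: t = remaining / I = 30.441 / 28.09 = 1.084 hr

1.084 hr


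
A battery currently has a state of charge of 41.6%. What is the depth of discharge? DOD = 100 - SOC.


Complement of SOC: DOD = 100% - 41.6% = 58.4%

58.4%


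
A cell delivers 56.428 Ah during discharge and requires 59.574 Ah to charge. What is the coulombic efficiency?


eta_c = Q_dis / Q_chg * 100 = 56.428 / 59.574 * 100 = 94.72%

94.72%


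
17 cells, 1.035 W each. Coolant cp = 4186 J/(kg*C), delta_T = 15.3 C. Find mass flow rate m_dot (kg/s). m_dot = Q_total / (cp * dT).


Q_total = 17 * 1.035 = 17.595 W
m_dot = Q_total / (cp * dT) = 17.595 / (4186 * 15.3) = 2.747e-04 kg/s

2.747e-04 kg/s


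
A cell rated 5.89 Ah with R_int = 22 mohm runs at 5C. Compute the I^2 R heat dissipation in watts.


Convert: R = 22 mohm = 0.022 ohm
Step 1: I = C_rate * capacity = 5 * 5.89 = 29.45 A
Step 2: Q = I^2 * R = 29.45^2 * 0.022 = 867.3 * 0.022 = 19.08 W

19.08 W


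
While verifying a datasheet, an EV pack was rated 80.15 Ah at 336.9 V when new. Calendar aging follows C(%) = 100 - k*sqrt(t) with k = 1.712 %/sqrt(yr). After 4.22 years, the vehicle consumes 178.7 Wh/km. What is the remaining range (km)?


Step 1: capacity retention = 100 - 1.712 * sqrt(4.22) = 100 - 1.712 * 2.0543 = 96.483%
Step 2: C_now = 80.15 * 96.483/100 = 77.331 Ah
Step 3: E_pack = V * C_now = 336.9 * 77.331 = 26053 Wh
Step 4: range = E_pack / consumption = 26053 / 178.7 = 145.8 km

145.8 km


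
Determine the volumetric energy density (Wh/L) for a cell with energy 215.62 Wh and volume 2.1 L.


ED = E / V = 215.62 / 2.1 = 102.7 Wh/L

102.7 Wh/L


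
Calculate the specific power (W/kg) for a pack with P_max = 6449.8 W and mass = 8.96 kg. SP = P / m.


SP = P / m = 6449.8 / 8.96 = 719.8 W/kg

719.8 W/kg


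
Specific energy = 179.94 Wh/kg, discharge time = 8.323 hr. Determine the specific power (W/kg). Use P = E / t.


Specific power = 179.94 Wh/kg / 8.323 hr = 21.62 W/kg

21.62 W/kg


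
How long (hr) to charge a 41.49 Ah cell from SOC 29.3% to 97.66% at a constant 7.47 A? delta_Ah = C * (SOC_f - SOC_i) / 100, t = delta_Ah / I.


Step 1: dSOC = 97.66% - 29.3% = 68.36%
Step 2: delta_Ah = 41.49 * 68.36 / 100 = 28.363 Ah
Step 3: t = 28.363 / 7.47 = 3.797 hr

3.797 hr


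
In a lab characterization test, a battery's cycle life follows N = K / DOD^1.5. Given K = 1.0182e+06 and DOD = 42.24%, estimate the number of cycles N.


DOD^1.5 = 274.53
N = K / DOD^1.5 = 1.0182e+06 / 274.53 = 3709

3709 cycles


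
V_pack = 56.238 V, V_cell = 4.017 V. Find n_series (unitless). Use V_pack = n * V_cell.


n = V_pack / V_cell = 56.238 / 4.017 = 14

14


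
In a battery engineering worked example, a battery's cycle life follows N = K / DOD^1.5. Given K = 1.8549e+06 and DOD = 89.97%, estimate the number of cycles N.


DOD^1.5 = 853.39
N = K / DOD^1.5 = 1.8549e+06 / 853.39 = 2174

2174 cycles


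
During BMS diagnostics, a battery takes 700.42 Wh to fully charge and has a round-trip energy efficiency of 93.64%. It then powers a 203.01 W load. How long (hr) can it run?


Step 1: E_discharge = eta/100 * E_charge = 93.64/100 * 700.42 = 655.87 Wh
Step 2: t = E_discharge / P = 655.87 / 203.01 = 3.231 hr

3.231 hr


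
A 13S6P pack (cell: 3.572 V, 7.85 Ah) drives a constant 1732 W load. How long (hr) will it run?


Step 1: E_pack = Ns * V_cell * Np * C_cell = 13 * 3.572 * 6 * 7.85 = 2187.1 Wh
Step 2: t = E_pack / P = 2187.1 / 1732 = 1.263 hr

1.263 hr


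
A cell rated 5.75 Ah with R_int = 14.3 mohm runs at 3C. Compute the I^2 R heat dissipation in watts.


Convert: R = 14.3 mohm = 0.0143 ohm
Step 1: I = C_rate * capacity = 3 * 5.75 = 17.25 A
Step 2: Q = I^2 * R = 17.25^2 * 0.0143 = 297.56 * 0.0143 = 4.255 W

4.255 W


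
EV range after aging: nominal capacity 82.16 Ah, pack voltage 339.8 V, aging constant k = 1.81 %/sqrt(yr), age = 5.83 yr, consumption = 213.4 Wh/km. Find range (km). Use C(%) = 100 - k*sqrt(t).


Step 1: capacity retention = 100 - 1.81 * sqrt(5.83) = 100 - 1.81 * 2.4145 = 95.63%
Step 2: C_now = 82.16 * 95.63/100 = 78.57 Ah
Step 3: E_pack = V * C_now = 339.8 * 78.57 = 26698 Wh
Step 4: range = E_pack / consumption = 26698 / 213.4 = 125.1 km

125.1 km


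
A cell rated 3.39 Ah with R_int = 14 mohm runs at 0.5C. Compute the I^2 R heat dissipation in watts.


Convert: R = 14 mohm = 0.014 ohm
Step 1: I = C_rate * capacity = 0.5 * 3.39 = 1.695 A
Step 2: Q = I^2 * R = 1.695^2 * 0.014 = 2.873 * 0.014 = 0.04022 W

0.04022 W


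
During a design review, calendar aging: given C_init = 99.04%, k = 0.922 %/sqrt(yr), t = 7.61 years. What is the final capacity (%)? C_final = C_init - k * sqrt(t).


Step 1: sqrt(7.61 yr) = 2.7586
Step 2: drop = 0.922 * 2.7586 = 2.5434
Step 3: C_final = 99.04 - 2.5434 = 96.50%

96.50%


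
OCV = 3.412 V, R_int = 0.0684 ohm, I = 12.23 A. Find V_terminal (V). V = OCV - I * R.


V = OCV - I*R = 3.412 - 12.23 * 0.0684 = 2.575 V

2.575 V


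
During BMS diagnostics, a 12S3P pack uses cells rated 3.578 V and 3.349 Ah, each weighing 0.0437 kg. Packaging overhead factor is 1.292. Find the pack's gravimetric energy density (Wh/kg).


Step 1: V_pack = 12 * 3.578 = 42.936 V
Step 2: C_pack = 3 * 3.349 = 10.047 Ah
Step 3: E_pack = V_pack * C_pack = 42.936 * 10.047 = 431.38 Wh
Step 4: m_pack = 12 * 3 * 0.0437 * 1.292 = 2.0326 kg
Step 5: ED = E_pack / m_pack = 431.38 / 2.0326 = 212.2 Wh/kg

212.2 Wh/kg


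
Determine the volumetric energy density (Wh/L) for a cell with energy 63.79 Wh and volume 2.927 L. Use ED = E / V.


ED = E / V = 63.79 / 2.927 = 21.79 Wh/L

21.79 Wh/L


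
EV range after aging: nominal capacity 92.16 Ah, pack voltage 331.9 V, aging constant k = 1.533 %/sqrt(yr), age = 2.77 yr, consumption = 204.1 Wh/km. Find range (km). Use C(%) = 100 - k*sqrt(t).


Step 1: capacity retention = 100 - 1.533 * sqrt(2.77) = 100 - 1.533 * 1.6643 = 97.449%
Step 2: C_now = 92.16 * 97.449/100 = 89.809 Ah
Step 3: E_pack = V * C_now = 331.9 * 89.809 = 29808 Wh
Step 4: range = E_pack / consumption = 29808 / 204.1 = 146.0 km

146.0 km


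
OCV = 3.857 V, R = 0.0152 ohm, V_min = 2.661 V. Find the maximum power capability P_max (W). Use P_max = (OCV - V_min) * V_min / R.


P_max = (OCV - V_min) * V_min / R = (3.857 - 2.661) * 2.661 / 0.0152 = 1.196 * 2.661 / 0.0152 = 209.4 W

209.4 W


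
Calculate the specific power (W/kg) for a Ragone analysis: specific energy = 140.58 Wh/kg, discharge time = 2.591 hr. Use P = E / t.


P_specific = E / t = 140.58 / 2.591 = 54.26 W/kg

54.26 W/kg


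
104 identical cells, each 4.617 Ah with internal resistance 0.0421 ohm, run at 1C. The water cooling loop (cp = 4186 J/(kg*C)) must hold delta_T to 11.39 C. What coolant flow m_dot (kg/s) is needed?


Step 1: I = 1 * 4.617 = 4.617 A
Step 2: Q_cell = I^2 * R = 4.617^2 * 0.0421 = 0.89743 W
Step 3: Q_total = 104 * 0.89743 = 93.333 W
Step 4: m_dot = Q_total / (cp * dT) = 93.333 / (4186 * 11.39) = 0.001958 kg/s

0.001958 kg/s


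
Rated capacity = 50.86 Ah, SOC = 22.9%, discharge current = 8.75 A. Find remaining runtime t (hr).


Step 1: remaining = SOC/100 * C_total = 22.9/100 * 50.86 = 11.647 Ah
Step 2: t = remaining / I = 11.647 / 8.75 = 1.331 hr

1.331 hr


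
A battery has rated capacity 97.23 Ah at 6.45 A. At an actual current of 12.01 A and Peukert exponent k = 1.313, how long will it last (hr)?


Step 1: t_rated = C / I_rated = 97.23 / 6.45 = 15.074 hr
Step 2: ratio = 6.45 / 12.01 = 0.53705
Step 3: ratio^k = 0.53705^1.313 = 0.44209
Step 4: t = t_rated * ratio^k = 15.074 * 0.44209 = 6.664 hr

6.664 hr


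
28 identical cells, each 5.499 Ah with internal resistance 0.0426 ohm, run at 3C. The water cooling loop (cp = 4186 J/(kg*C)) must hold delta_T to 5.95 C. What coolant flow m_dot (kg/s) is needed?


Step 1: I = 3 * 5.499 = 16.497 A
Step 2: Q_cell = I^2 * R = 16.497^2 * 0.0426 = 11.594 W
Step 3: Q_total = 28 * 11.594 = 324.63 W
Step 4: m_dot = Q_total / (cp * dT) = 324.63 / (4186 * 5.95) = 0.01303 kg/s

0.01303 kg/s


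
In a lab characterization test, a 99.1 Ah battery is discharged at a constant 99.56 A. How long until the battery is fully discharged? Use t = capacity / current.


t = capacity / current = 99.1 / 99.56 = 0.9954 hr

0.9954 hr


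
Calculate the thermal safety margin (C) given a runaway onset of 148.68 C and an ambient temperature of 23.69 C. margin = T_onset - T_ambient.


margin = T_onset - T_ambient = 148.68 - 23.69 = 124.99 C

124.99 C


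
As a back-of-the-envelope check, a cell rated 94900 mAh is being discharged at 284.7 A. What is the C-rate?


Convert: capacity = 94900 mAh = 94.9 Ah
C_rate = I / capacity = 284.7 / 94.9 = 3C

3C


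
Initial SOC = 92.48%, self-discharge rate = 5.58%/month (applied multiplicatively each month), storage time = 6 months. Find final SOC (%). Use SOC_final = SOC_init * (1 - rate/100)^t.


Monthly retention factor = 1 - 5.58/100 = 0.9442
Over 6 months: factor^6 = 0.70857
SOC_final = 92.48 * 0.70857 = 65.53%

65.53%


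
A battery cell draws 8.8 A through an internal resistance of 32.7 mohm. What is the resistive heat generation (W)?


Convert: R = 32.7 mohm = 0.0327 ohm
I^2 = 77.44
Q = 77.44 * 0.0327 = 2.532 W

2.532 W


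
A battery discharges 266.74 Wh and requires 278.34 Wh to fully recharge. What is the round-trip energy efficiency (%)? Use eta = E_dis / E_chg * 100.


Round-trip efficiency = 266.74/278.34 * 100% = 95.83%

95.83%


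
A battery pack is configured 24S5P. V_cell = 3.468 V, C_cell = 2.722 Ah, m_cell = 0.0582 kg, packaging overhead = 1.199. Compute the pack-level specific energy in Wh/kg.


Step 1: V_pack = 24 * 3.468 = 83.232 V
Step 2: C_pack = 5 * 2.722 = 13.61 Ah
Step 3: E_pack = V_pack * C_pack = 83.232 * 13.61 = 1132.8 Wh
Step 4: m_pack = 24 * 5 * 0.0582 * 1.199 = 8.3738 kg
Step 5: ED = E_pack / m_pack = 1132.8 / 8.3738 = 135.3 Wh/kg

135.3 Wh/kg


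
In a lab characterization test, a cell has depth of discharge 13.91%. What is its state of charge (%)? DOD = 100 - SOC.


SOC = 100 - DOD = 100 - 13.91 = 86.09%

86.09%


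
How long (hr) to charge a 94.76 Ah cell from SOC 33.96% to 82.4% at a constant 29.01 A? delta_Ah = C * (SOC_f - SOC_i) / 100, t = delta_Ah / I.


Step 1: dSOC = 82.4% - 33.96% = 48.44%
Step 2: delta_Ah = 94.76 * 48.44 / 100 = 45.902 Ah
Step 3: t = 45.902 / 29.01 = 1.582 hr

1.582 hr


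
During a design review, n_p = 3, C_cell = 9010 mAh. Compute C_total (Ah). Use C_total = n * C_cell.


Convert: C_cell = 9010 mAh = 9.01 Ah
C_total = 3 * 9.01 = 27.03 Ah

27.03 Ah


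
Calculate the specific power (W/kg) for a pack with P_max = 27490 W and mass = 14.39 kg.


SP = P / m = 27490 / 14.39 = 1910 W/kg

1910 W/kg


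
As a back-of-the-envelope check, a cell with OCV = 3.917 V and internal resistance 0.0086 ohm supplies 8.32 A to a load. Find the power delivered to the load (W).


Step 1: V_terminal = OCV - I*R = 3.917 - 8.32 * 0.0086 = 3.8454 V
Step 2: P_out = V_terminal * I = 3.8454 * 8.32 = 31.99 W

31.99 W


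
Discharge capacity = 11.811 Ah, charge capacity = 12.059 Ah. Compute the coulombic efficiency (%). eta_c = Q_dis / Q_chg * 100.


eta_c = Q_dis / Q_chg * 100 = 11.811 / 12.059 * 100 = 97.94%

97.94%


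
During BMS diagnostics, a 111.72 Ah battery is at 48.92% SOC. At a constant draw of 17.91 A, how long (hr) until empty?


Step 1: remaining = SOC/100 * C_total = 48.92/100 * 111.72 = 54.653 Ah
Step 2: t = remaining / I = 54.653 / 17.91 = 3.052 hr

3.052 hr


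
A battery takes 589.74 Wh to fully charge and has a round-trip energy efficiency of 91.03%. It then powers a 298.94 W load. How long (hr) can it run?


Step 1: E_discharge = eta/100 * E_charge = 91.03/100 * 589.74 = 536.84 Wh
Step 2: t = E_discharge / P = 536.84 / 298.94 = 1.796 hr

1.796 hr


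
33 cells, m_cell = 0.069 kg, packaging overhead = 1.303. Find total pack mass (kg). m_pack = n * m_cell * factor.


Cell mass sum = 33 * 0.069 = 2.277 kg
With overhead 1.303: m_pack = 2.277 * 1.303 = 2.967 kg

2.967 kg


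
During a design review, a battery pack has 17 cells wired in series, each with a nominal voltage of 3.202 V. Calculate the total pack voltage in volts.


V_pack = n * V_cell = 17 * 3.202 = 54.434 V

54.434 V


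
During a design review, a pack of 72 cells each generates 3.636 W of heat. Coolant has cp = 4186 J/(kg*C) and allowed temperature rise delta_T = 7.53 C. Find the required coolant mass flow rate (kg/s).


Q_total = 72 * 3.636 = 261.79 W
m_dot = Q_total / (cp * dT) = 261.79 / (4186 * 7.53) = 0.008305 kg/s

0.008305 kg/s


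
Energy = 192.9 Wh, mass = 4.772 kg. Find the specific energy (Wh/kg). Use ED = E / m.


ED = E / m = 192.9 / 4.772 = 40.42 Wh/kg

40.42 Wh/kg


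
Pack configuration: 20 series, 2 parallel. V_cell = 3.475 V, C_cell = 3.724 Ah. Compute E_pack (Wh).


E = Ns * Vcell * Np * Ccell = 20 * 3.475 * 2 * 3.724 = 517.6 Wh

517.6 Wh


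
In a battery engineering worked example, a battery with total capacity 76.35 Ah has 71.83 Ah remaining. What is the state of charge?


SOC% = 71.83 / 76.35 * 100 = 94.08%

94.08%


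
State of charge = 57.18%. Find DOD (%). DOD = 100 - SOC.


DOD = 100 - SOC = 100 - 57.18 = 42.82%

42.82%


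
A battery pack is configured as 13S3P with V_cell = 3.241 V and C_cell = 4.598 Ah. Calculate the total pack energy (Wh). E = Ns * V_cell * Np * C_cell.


E = Ns * Vcell * Np * Ccell = 13 * 3.241 * 3 * 4.598 = 581.2 Wh

581.2 Wh


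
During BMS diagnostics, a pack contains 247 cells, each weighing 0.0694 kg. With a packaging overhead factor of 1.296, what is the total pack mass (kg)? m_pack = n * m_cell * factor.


Cell mass sum = 247 * 0.0694 = 17.142 kg
With overhead 1.296: m_pack = 17.142 * 1.296 = 22.22 kg

22.22 kg


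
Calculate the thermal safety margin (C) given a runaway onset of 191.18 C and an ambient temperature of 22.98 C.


Safety margin = 191.18 C - 22.98 C = 168.2 C

168.2 C


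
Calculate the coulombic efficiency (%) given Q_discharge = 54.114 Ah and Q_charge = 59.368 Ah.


Coulombic efficiency = 54.114/59.368 * 100% = 91.15%

91.15%


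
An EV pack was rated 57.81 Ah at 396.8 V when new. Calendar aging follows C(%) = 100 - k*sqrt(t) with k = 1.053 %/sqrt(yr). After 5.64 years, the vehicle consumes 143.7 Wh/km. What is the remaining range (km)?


Step 1: capacity retention = 100 - 1.053 * sqrt(5.64) = 100 - 1.053 * 2.3749 = 97.499%
Step 2: C_now = 57.81 * 97.499/100 = 56.364 Ah
Step 3: E_pack = V * C_now = 396.8 * 56.364 = 22365 Wh
Step 4: range = E_pack / consumption = 22365 / 143.7 = 155.6 km

155.6 km


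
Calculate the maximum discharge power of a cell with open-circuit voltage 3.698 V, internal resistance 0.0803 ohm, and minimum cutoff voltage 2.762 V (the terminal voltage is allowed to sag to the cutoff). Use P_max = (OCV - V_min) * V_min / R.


P_max = (OCV - V_min) * V_min / R = (3.698 - 2.762) * 2.762 / 0.0803 = 0.936 * 2.762 / 0.0803 = 32.19 W

32.19 W


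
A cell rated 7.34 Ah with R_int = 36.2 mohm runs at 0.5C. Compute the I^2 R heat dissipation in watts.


Convert: R = 36.2 mohm = 0.0362 ohm
Step 1: I = C_rate * capacity = 0.5 * 7.34 = 3.67 A
Step 2: Q = I^2 * R = 3.67^2 * 0.0362 = 13.469 * 0.0362 = 0.4876 W

0.4876 W


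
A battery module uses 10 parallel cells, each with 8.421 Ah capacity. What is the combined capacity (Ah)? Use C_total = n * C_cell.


C_total = 10 * 8.421 = 84.21 Ah

84.21 Ah


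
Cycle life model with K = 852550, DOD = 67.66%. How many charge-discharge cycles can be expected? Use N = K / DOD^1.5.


Step 1: DOD^1.5 = 67.66^1.5 = 556.54
Step 2: N = 852550 / 556.54 = 1532 cycles

1532 cycles


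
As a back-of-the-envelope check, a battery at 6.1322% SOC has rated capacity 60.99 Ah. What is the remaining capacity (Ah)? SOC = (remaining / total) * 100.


remaining = SOC / 100 * total = 6.1322 / 100 * 60.99 = 3.740 Ah

3.740 Ah


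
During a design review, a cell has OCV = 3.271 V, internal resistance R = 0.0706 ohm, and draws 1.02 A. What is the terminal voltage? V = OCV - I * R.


IR drop = 1.02 * 0.0706 = 0.072012 V
V = 3.271 - 0.072012 = 3.199 V

3.199 V


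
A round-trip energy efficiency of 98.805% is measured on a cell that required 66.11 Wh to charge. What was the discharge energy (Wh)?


E_dis = eta/100 * E_chg = 98.805/100 * 66.11 = 65.32 Wh

65.32 Wh


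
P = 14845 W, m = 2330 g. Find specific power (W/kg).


Convert: m = 2330 g = 2.33 kg
Specific power = 14845 W / 2.33 kg = 6371 W/kg

6371 W/kg


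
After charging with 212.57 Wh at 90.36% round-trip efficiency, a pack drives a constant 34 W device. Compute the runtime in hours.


Step 1: E_discharge = eta/100 * E_charge = 90.36/100 * 212.57 = 192.08 Wh
Step 2: t = E_discharge / P = 192.08 / 34 = 5.649 hr

5.649 hr


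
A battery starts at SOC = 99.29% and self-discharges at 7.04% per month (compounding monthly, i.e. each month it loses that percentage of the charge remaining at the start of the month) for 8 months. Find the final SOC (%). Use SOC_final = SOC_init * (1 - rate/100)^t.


decay = (1 - 7.04/100)^8 = 0.55766
SOC_final = 99.29 * 0.55766 = 55.37%

55.37%


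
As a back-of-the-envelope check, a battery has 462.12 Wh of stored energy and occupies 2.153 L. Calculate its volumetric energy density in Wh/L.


ED = E / V = 462.12 / 2.153 = 214.6 Wh/L

214.6 Wh/L


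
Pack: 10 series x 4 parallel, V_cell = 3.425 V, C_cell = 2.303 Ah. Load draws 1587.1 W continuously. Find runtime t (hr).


Step 1: E_pack = Ns * V_cell * Np * C_cell = 10 * 3.425 * 4 * 2.303 = 315.51 Wh
Step 2: t = E_pack / P = 315.51 / 1587.1 = 0.1988 hr

0.1988 hr


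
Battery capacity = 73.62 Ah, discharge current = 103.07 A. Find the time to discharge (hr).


t = capacity / current = 73.62 / 103.07 = 0.7143 hr

0.7143 hr


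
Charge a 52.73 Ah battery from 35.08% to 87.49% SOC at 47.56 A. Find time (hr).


Step 1: dSOC = 87.49% - 35.08% = 52.41%
Step 2: delta_Ah = 52.73 * 52.41 / 100 = 27.636 Ah
Step 3: t = 27.636 / 47.56 = 0.5811 hr

0.5811 hr


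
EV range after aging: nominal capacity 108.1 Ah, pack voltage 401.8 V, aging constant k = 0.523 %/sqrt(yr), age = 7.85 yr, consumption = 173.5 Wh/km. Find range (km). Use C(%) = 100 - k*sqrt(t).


Step 1: capacity retention = 100 - 0.523 * sqrt(7.85) = 100 - 0.523 * 2.8018 = 98.535%
Step 2: C_now = 108.1 * 98.535/100 = 106.52 Ah
Step 3: E_pack = V * C_now = 401.8 * 106.52 = 42800 Wh
Step 4: range = E_pack / consumption = 42800 / 173.5 = 246.7 km

246.7 km


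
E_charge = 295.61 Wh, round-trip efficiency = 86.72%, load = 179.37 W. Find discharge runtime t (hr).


Step 1: E_discharge = eta/100 * E_charge = 86.72/100 * 295.61 = 256.35 Wh
Step 2: t = E_discharge / P = 256.35 / 179.37 = 1.429 hr

1.429 hr


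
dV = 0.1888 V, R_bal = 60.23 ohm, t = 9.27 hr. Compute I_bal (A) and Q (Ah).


I_bal = dV / R = 0.1888 / 60.23 = 0.0031347 A
Q = I_bal * t = 0.0031347 * 9.27 = 0.02906 Ah

I=0.0031347 A, Q=0.02906 Ah


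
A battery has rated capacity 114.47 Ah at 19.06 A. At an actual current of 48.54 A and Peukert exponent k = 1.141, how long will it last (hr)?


Step 1: t_rated = C / I_rated = 114.47 / 19.06 = 6.0058 hr
Step 2: ratio = 19.06 / 48.54 = 0.39267
Step 3: ratio^k = 0.39267^1.141 = 0.34418
Step 4: t = t_rated * ratio^k = 6.0058 * 0.34418 = 2.067 hr

2.067 hr


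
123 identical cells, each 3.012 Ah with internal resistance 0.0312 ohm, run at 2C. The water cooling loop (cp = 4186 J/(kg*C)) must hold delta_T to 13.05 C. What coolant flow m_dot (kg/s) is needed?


Step 1: I = 2 * 3.012 = 6.024 A
Step 2: Q_cell = I^2 * R = 6.024^2 * 0.0312 = 1.1322 W
Step 3: Q_total = 123 * 1.1322 = 139.26 W
Step 4: m_dot = Q_total / (cp * dT) = 139.26 / (4186 * 13.05) = 0.002549 kg/s

0.002549 kg/s


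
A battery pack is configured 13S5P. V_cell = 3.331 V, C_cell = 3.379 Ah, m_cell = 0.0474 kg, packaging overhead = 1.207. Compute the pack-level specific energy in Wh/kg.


Step 1: V_pack = 13 * 3.331 = 43.303 V
Step 2: C_pack = 5 * 3.379 = 16.895 Ah
Step 3: E_pack = V_pack * C_pack = 43.303 * 16.895 = 731.6 Wh
Step 4: m_pack = 13 * 5 * 0.0474 * 1.207 = 3.7188 kg
Step 5: ED = E_pack / m_pack = 731.6 / 3.7188 = 196.7 Wh/kg

196.7 Wh/kg


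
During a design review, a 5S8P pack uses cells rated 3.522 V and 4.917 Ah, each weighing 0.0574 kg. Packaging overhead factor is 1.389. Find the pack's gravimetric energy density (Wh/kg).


Step 1: V_pack = 5 * 3.522 = 17.61 V
Step 2: C_pack = 8 * 4.917 = 39.336 Ah
Step 3: E_pack = V_pack * C_pack = 17.61 * 39.336 = 692.71 Wh
Step 4: m_pack = 5 * 8 * 0.0574 * 1.389 = 3.1891 kg
Step 5: ED = E_pack / m_pack = 692.71 / 3.1891 = 217.2 Wh/kg

217.2 Wh/kg


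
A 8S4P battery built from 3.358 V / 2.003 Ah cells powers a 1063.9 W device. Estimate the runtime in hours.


Step 1: E_pack = Ns * V_cell * Np * C_cell = 8 * 3.358 * 4 * 2.003 = 215.23 Wh
Step 2: t = E_pack / P = 215.23 / 1063.9 = 0.2023 hr

0.2023 hr


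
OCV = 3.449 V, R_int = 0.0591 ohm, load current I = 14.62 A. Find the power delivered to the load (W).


Step 1: V_terminal = OCV - I*R = 3.449 - 14.62 * 0.0591 = 2.585 V
Step 2: P_out = V_terminal * I = 2.585 * 14.62 = 37.79 W

37.79 W


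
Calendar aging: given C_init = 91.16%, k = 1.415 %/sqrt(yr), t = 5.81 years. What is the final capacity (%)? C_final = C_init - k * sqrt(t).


Step 1: sqrt(5.81 yr) = 2.4104
Step 2: drop = 1.415 * 2.4104 = 3.4107
Step 3: C_final = 91.16 - 3.4107 = 87.75%

87.75%


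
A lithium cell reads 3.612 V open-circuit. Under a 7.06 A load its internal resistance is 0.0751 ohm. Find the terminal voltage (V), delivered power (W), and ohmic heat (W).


Step 1: V_terminal = OCV - I*R = 3.612 - 7.06 * 0.0751 = 3.0818 V
Step 2: P_out = V_terminal * I = 3.0818 * 7.06 = 21.76 W
Step 3: Q = I^2 * R = 7.06^2 * 0.0751 = 3.743 W

V=3.0818 V, P=21.76 W, Q=3.743 W


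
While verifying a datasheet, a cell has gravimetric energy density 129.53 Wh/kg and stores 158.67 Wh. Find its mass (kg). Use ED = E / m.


m = E / ED = 158.67 / 129.53 = 1.225 kg

1.225 kg


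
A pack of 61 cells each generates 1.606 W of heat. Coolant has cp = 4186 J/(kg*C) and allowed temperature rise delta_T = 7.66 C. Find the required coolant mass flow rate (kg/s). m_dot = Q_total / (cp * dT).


Step 1: Total heat Q = 61 * 1.606 W = 97.966 W
Step 2: denom = cp * dT = 4186 * 7.66 = 32065
Step 3: m_dot = 97.966 / 32065 = 0.003055 kg/s

0.003055 kg/s


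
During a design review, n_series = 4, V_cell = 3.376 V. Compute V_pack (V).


V_pack = n * V_cell = 4 * 3.376 = 13.504 V

13.504 V


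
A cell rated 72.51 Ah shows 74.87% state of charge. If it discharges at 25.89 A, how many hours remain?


Step 1: remaining = SOC/100 * C_total = 74.87/100 * 72.51 = 54.288 Ah
Step 2: t = remaining / I = 54.288 / 25.89 = 2.097 hr

2.097 hr


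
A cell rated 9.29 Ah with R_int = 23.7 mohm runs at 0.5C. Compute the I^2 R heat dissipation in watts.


Convert: R = 23.7 mohm = 0.0237 ohm
Step 1: I = C_rate * capacity = 0.5 * 9.29 = 4.645 A
Step 2: Q = I^2 * R = 4.645^2 * 0.0237 = 21.576 * 0.0237 = 0.5114 W

0.5114 W


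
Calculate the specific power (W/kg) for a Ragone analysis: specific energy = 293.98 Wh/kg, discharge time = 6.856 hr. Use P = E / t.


P_specific = E / t = 293.98 / 6.856 = 42.88 W/kg

42.88 W/kg


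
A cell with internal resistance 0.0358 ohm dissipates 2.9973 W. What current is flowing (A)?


I = sqrt(Q / R) = sqrt(2.9973 / 0.0358) = sqrt(83.723) = 9.150 A

9.150 A


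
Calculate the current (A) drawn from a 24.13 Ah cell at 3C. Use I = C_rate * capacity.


At 3C: I = 3 * 24.13 Ah = 72.39 A

72.39 A


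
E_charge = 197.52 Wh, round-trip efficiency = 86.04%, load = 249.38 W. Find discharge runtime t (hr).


Step 1: E_discharge = eta/100 * E_charge = 86.04/100 * 197.52 = 169.95 Wh
Step 2: t = E_discharge / P = 169.95 / 249.38 = 0.6815 hr

0.6815 hr


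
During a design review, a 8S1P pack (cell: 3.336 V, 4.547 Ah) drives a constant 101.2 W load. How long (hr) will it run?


Step 1: E_pack = Ns * V_cell * Np * C_cell = 8 * 3.336 * 1 * 4.547 = 121.35 Wh
Step 2: t = E_pack / P = 121.35 / 101.2 = 1.199 hr

1.199 hr


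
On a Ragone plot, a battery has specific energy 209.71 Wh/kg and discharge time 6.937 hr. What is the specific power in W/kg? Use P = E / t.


Specific power = 209.71 Wh/kg / 6.937 hr = 30.23 W/kg

30.23 W/kg


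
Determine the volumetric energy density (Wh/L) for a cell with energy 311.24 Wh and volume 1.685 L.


Volumetric ED = 311.24 Wh / 1.685 L = 184.7 Wh/L

184.7 Wh/L


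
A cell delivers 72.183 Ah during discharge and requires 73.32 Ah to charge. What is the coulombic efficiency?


eta_c = Q_dis / Q_chg * 100 = 72.183 / 73.32 * 100 = 98.45%

98.45%


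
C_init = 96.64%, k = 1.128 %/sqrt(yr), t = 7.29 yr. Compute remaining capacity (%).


Step 1: sqrt(7.29 yr) = 2.7
Step 2: drop = 1.128 * 2.7 = 3.0456
Step 3: C_final = 96.64 - 3.0456 = 93.59%

93.59%


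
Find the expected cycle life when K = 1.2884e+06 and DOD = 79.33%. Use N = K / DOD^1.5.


Step 1: DOD^1.5 = 79.33^1.5 = 706.57
Step 2: N = 1.2884e+06 / 706.57 = 1823 cycles

1823 cycles


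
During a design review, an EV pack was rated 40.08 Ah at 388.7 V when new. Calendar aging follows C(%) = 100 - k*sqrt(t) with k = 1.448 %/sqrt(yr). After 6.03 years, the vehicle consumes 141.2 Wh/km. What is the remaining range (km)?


Step 1: capacity retention = 100 - 1.448 * sqrt(6.03) = 100 - 1.448 * 2.4556 = 96.444%
Step 2: C_now = 40.08 * 96.444/100 = 38.655 Ah
Step 3: E_pack = V * C_now = 388.7 * 38.655 = 15025 Wh
Step 4: range = E_pack / consumption = 15025 / 141.2 = 106.4 km

106.4 km


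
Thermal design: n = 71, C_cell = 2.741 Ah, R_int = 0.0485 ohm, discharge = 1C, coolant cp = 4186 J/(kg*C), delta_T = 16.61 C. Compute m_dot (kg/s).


Step 1: I = 1 * 2.741 = 2.741 A
Step 2: Q_cell = I^2 * R = 2.741^2 * 0.0485 = 0.36438 W
Step 3: Q_total = 71 * 0.36438 = 25.871 W
Step 4: m_dot = Q_total / (cp * dT) = 25.871 / (4186 * 16.61) = 3.721e-04 kg/s

3.721e-04 kg/s


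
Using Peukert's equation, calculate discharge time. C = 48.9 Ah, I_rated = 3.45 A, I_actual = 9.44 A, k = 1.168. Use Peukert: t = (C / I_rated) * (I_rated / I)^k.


t_rated = C / I_rated = 48.9 / 3.45 = 14.174 hr
(I_rated/I)^k = (0.36547)^1.168 = 0.30861
t = t_rated * (I_rated/I)^k = 14.174 * 0.30861 = 4.374 hr

4.374 hr


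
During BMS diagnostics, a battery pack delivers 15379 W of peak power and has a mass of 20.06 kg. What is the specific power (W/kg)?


SP = P / m = 15379 / 20.06 = 766.7 W/kg

766.7 W/kg


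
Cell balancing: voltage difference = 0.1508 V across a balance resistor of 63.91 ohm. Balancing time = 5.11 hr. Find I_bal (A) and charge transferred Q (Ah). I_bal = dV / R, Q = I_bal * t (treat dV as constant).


First, Ohm's law: I_bal = 0.1508 V / 63.91 ohm = 0.0023596 A
Then Q = I * t = 0.0023596 A * 5.11 hr = 0.01206 Ah

I=0.0023596 A, Q=0.01206 Ah


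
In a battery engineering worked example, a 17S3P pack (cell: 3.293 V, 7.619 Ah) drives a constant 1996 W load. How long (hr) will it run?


Step 1: E_pack = Ns * V_cell * Np * C_cell = 17 * 3.293 * 3 * 7.619 = 1279.6 Wh
Step 2: t = E_pack / P = 1279.6 / 1996 = 0.6411 hr

0.6411 hr


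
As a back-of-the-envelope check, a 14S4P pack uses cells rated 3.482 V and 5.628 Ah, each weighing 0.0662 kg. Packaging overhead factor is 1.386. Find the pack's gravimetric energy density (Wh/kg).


Step 1: V_pack = 14 * 3.482 = 48.748 V
Step 2: C_pack = 4 * 5.628 = 22.512 Ah
Step 3: E_pack = V_pack * C_pack = 48.748 * 22.512 = 1097.4 Wh
Step 4: m_pack = 14 * 4 * 0.0662 * 1.386 = 5.1382 kg
Step 5: ED = E_pack / m_pack = 1097.4 / 5.1382 = 213.6 Wh/kg

213.6 Wh/kg


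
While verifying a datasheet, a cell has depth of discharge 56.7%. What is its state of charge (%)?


SOC = 100 - DOD = 100 - 56.7 = 43.3%

43.3%


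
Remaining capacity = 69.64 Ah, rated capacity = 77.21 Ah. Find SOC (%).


SOC% = 69.64 / 77.21 * 100 = 90.20%

90.20%


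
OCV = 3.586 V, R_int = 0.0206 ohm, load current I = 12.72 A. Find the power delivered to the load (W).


Step 1: V_terminal = OCV - I*R = 3.586 - 12.72 * 0.0206 = 3.324 V
Step 2: P_out = V_terminal * I = 3.324 * 12.72 = 42.28 W

42.28 W


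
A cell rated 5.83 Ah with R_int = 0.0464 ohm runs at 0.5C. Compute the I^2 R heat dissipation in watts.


Step 1: I = C_rate * capacity = 0.5 * 5.83 = 2.915 A
Step 2: Q = I^2 * R = 2.915^2 * 0.0464 = 8.4972 * 0.0464 = 0.3943 W

0.3943 W


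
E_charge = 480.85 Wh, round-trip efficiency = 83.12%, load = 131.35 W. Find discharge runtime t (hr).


Step 1: E_discharge = eta/100 * E_charge = 83.12/100 * 480.85 = 399.68 Wh
Step 2: t = E_discharge / P = 399.68 / 131.35 = 3.043 hr

3.043 hr
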